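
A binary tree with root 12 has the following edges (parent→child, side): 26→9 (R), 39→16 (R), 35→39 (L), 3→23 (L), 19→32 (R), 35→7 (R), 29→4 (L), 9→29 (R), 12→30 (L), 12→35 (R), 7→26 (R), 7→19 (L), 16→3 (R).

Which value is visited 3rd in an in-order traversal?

39

In-order visits the left subtree, then the node, then the right subtree.
At 12: go left to 30.
  30 is a leaf — visit 30.
Visit 12.
At 12: go right to 35.
  At 35: go left to 39.
    At 39: no left child.
    Visit 39.
    At 39: go right to 16.
      At 16: no left child.
      Visit 16.
      At 16: go right to 3.
        At 3: go left to 23.
          23 is a leaf — visit 23.
        Visit 3.
        At 3: no right child.
  Visit 35.
  At 35: go right to 7.
    At 7: go left to 19.
      At 19: no left child.
      Visit 19.
      At 19: go right to 32.
        32 is a leaf — visit 32.
    Visit 7.
    At 7: go right to 26.
      At 26: no left child.
      Visit 26.
      At 26: go right to 9.
        At 9: no left child.
        Visit 9.
        At 9: go right to 29.
          At 29: go left to 4.
            4 is a leaf — visit 4.
          Visit 29.
          At 29: no right child.
Full in-order sequence: 30, 12, 39, 16, 23, 3, 35, 19, 32, 7, 26, 9, 4, 29.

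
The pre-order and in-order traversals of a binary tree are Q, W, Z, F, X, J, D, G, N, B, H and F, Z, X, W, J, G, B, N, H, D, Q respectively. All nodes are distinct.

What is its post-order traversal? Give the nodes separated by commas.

F, X, Z, B, H, N, G, D, J, W, Q

The first element of pre-order is the root; it splits in-order into left and right subtrees.
Root Q: left subtree has 10 nodes {F, Z, X, W, J, G, B, N, H, D}, right has 0 { }.
  Root W: left subtree has 3 nodes {F, Z, X}, right has 6 {J, G, B, N, H, D}.
    Root Z: left subtree has 1 node {F}, right has 1 {X}.
    Root J: left subtree has 0 nodes { }, right has 5 {G, B, N, H, D}.
      Root D: left subtree has 4 nodes {G, B, N, H}, right has 0 { }.
        Root G: left subtree has 0 nodes { }, right has 3 {B, N, H}.
          Root N: left subtree has 1 node {B}, right has 1 {H}.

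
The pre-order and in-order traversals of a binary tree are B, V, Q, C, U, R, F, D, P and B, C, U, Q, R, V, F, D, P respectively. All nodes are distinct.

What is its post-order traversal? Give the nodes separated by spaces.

U C R Q P D F V B

The first element of pre-order is the root; it splits in-order into left and right subtrees.
Root B: left subtree has 0 nodes { }, right has 8 {C, U, Q, R, V, F, D, P}.
  Root V: left subtree has 4 nodes {C, U, Q, R}, right has 3 {F, D, P}.
    Root Q: left subtree has 2 nodes {C, U}, right has 1 {R}.
      Root C: left subtree has 0 nodes { }, right has 1 {U}.
    Root F: left subtree has 0 nodes { }, right has 2 {D, P}.
      Root D: left subtree has 0 nodes { }, right has 1 {P}.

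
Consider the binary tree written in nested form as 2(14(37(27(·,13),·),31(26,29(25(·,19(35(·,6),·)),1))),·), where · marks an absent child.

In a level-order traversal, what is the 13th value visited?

6

Level-order visits nodes level by level from the root, left to right within each level.
Level 0: 2
Level 1: 14
Level 2: 37, 31
Level 3: 27, 26, 29
Level 4: 13, 25, 1
Level 5: 19
Level 6: 35
Level 7: 6
Full level-order sequence: 2, 14, 37, 31, 27, 26, 29, 13, 25, 1, 19, 35, 6.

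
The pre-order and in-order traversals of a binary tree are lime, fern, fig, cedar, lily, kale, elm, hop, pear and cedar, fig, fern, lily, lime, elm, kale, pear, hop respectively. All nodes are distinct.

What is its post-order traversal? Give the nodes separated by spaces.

The first element of pre-order is the root; it splits in-order into left and right subtrees.
Root lime: left subtree has 4 nodes {cedar, fig, fern, lily}, right has 4 {elm, kale, pear, hop}.
  Root fern: left subtree has 2 nodes {cedar, fig}, right has 1 {lily}.
    Root fig: left subtree has 1 node {cedar}, right has 0 { }.
  Root kale: left subtree has 1 node {elm}, right has 2 {pear, hop}.
    Root hop: left subtree has 1 node {pear}, right has 0 { }.

cedar fig lily fern elm pear hop kale lime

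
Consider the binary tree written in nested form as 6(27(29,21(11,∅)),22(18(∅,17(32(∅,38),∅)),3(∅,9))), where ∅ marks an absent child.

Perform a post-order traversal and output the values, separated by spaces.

29 11 21 27 38 32 17 18 9 3 22 6

Post-order visits the left subtree, then the right subtree, then the node.
At 6: go left to 27.
  At 27: go left to 29.
    29 is a leaf — visit 29.
  At 27: go right to 21.
    At 21: go left to 11.
      11 is a leaf — visit 11.
    At 21: no right child.
    Visit 21.
  Visit 27.
At 6: go right to 22.
  At 22: go left to 18.
    At 18: no left child.
    At 18: go right to 17.
      At 17: go left to 32.
        At 32: no left child.
        At 32: go right to 38.
          38 is a leaf — visit 38.
        Visit 32.
      At 17: no right child.
      Visit 17.
    Visit 18.
  At 22: go right to 3.
    At 3: no left child.
    At 3: go right to 9.
      9 is a leaf — visit 9.
    Visit 3.
  Visit 22.
Visit 6.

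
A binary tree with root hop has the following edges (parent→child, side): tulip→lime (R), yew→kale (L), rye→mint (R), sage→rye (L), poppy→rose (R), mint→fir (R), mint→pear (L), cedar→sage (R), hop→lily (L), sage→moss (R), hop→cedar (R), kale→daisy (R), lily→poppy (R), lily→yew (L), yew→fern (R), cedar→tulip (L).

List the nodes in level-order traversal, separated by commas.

Level-order visits nodes level by level from the root, left to right within each level.
Level 0: hop
Level 1: lily, cedar
Level 2: yew, poppy, tulip, sage
Level 3: kale, fern, rose, lime, rye, moss
Level 4: daisy, mint
Level 5: pear, fir

hop, lily, cedar, yew, poppy, tulip, sage, kale, fern, rose, lime, rye, moss, daisy, mint, pear, fir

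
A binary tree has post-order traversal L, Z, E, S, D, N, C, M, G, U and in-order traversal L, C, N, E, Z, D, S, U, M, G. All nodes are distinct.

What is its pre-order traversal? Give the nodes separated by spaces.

The last element of post-order is the root; it splits in-order into left and right subtrees.
Root U: left subtree has 7 nodes {L, C, N, E, Z, D, S}, right has 2 {M, G}.
  Root C: left subtree has 1 node {L}, right has 5 {N, E, Z, D, S}.
    Root N: left subtree has 0 nodes { }, right has 4 {E, Z, D, S}.
      Root D: left subtree has 2 nodes {E, Z}, right has 1 {S}.
        Root E: left subtree has 0 nodes { }, right has 1 {Z}.
  Root G: left subtree has 1 node {M}, right has 0 { }.

U C L N D E Z S G M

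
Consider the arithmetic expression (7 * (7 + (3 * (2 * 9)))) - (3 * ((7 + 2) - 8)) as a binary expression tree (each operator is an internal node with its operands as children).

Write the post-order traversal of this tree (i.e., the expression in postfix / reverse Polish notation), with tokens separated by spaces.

7 7 3 2 9 * * + * 3 7 2 + 8 - * -

Post-order on an expression tree gives postfix notation: for each operator, emit left operand, right operand, then the operator.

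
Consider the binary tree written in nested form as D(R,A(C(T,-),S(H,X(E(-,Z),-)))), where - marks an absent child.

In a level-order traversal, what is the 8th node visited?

Level-order visits nodes level by level from the root, left to right within each level.
Level 0: D
Level 1: R, A
Level 2: C, S
Level 3: T, H, X
Level 4: E
Level 5: Z
Full level-order sequence: D, R, A, C, S, T, H, X, E, Z.

X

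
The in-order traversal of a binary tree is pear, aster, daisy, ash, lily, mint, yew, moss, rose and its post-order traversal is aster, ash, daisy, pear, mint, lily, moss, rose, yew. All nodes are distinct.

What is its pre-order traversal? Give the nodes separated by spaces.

The last element of post-order is the root; it splits in-order into left and right subtrees.
Root yew: left subtree has 6 nodes {pear, aster, daisy, ash, lily, mint}, right has 2 {moss, rose}.
  Root lily: left subtree has 4 nodes {pear, aster, daisy, ash}, right has 1 {mint}.
    Root pear: left subtree has 0 nodes { }, right has 3 {aster, daisy, ash}.
      Root daisy: left subtree has 1 node {aster}, right has 1 {ash}.
  Root rose: left subtree has 1 node {moss}, right has 0 { }.

yew lily pear daisy aster ash mint rose moss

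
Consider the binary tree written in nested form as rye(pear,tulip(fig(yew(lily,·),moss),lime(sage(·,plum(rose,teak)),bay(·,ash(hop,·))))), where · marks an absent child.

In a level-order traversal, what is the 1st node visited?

Level-order visits nodes level by level from the root, left to right within each level.
Level 0: rye
Level 1: pear, tulip
Level 2: fig, lime
Level 3: yew, moss, sage, bay
Level 4: lily, plum, ash
Level 5: rose, teak, hop
Full level-order sequence: rye, pear, tulip, fig, lime, yew, moss, sage, bay, lily, plum, ash, rose, teak, hop.

rye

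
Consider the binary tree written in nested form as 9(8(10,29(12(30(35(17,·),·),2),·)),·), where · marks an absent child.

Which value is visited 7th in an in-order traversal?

2

In-order visits the left subtree, then the node, then the right subtree.
At 9: go left to 8.
  At 8: go left to 10.
    10 is a leaf — visit 10.
  Visit 8.
  At 8: go right to 29.
    At 29: go left to 12.
      At 12: go left to 30.
        At 30: go left to 35.
          At 35: go left to 17.
            17 is a leaf — visit 17.
          Visit 35.
          At 35: no right child.
        Visit 30.
        At 30: no right child.
      Visit 12.
      At 12: go right to 2.
        2 is a leaf — visit 2.
    Visit 29.
    At 29: no right child.
Visit 9.
At 9: no right child.
Full in-order sequence: 10, 8, 17, 35, 30, 12, 2, 29, 9.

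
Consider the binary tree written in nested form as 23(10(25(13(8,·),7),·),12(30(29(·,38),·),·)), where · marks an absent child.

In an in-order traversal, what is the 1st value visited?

8

In-order visits the left subtree, then the node, then the right subtree.
At 23: go left to 10.
  At 10: go left to 25.
    At 25: go left to 13.
      At 13: go left to 8.
        8 is a leaf — visit 8.
      Visit 13.
      At 13: no right child.
    Visit 25.
    At 25: go right to 7.
      7 is a leaf — visit 7.
  Visit 10.
  At 10: no right child.
Visit 23.
At 23: go right to 12.
  At 12: go left to 30.
    At 30: go left to 29.
      At 29: no left child.
      Visit 29.
      At 29: go right to 38.
        38 is a leaf — visit 38.
    Visit 30.
    At 30: no right child.
  Visit 12.
  At 12: no right child.
Full in-order sequence: 8, 13, 25, 7, 10, 23, 29, 38, 30, 12.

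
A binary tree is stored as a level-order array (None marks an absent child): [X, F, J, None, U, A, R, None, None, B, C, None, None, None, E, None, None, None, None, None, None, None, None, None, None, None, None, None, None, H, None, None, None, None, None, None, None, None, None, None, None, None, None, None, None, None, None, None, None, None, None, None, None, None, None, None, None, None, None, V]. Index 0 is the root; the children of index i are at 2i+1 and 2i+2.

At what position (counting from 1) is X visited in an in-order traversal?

5

In-order visits the left subtree, then the node, then the right subtree.
At X: go left to F.
  At F: no left child.
  Visit F.
  At F: go right to U.
    At U: go left to B.
      B is a leaf — visit B.
    Visit U.
    At U: go right to C.
      C is a leaf — visit C.
Visit X.
At X: go right to J.
  At J: go left to A.
    A is a leaf — visit A.
  Visit J.
  At J: go right to R.
    At R: no left child.
    Visit R.
    At R: go right to E.
      At E: go left to H.
        At H: go left to V.
          V is a leaf — visit V.
        Visit H.
        At H: no right child.
      Visit E.
      At E: no right child.
Full in-order sequence: F, B, U, C, X, A, J, R, V, H, E.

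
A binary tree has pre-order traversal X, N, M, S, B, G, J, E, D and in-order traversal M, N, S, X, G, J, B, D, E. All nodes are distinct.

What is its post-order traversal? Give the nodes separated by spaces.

The first element of pre-order is the root; it splits in-order into left and right subtrees.
Root X: left subtree has 3 nodes {M, N, S}, right has 5 {G, J, B, D, E}.
  Root N: left subtree has 1 node {M}, right has 1 {S}.
  Root B: left subtree has 2 nodes {G, J}, right has 2 {D, E}.
    Root G: left subtree has 0 nodes { }, right has 1 {J}.
    Root E: left subtree has 1 node {D}, right has 0 { }.

M S N J G D E B X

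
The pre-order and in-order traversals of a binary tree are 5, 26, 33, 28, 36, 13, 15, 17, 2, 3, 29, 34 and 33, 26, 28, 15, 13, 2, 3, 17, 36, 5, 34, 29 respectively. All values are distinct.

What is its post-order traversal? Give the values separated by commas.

33, 15, 3, 2, 17, 13, 36, 28, 26, 34, 29, 5

The first element of pre-order is the root; it splits in-order into left and right subtrees.
Root 5: left subtree has 9 nodes {33, 26, 28, 15, 13, 2, 3, 17, 36}, right has 2 {34, 29}.
  Root 26: left subtree has 1 node {33}, right has 7 {28, 15, 13, 2, 3, 17, 36}.
    Root 28: left subtree has 0 nodes { }, right has 6 {15, 13, 2, 3, 17, 36}.
      Root 36: left subtree has 5 nodes {15, 13, 2, 3, 17}, right has 0 { }.
        Root 13: left subtree has 1 node {15}, right has 3 {2, 3, 17}.
          Root 17: left subtree has 2 nodes {2, 3}, right has 0 { }.
            Root 2: left subtree has 0 nodes { }, right has 1 {3}.
  Root 29: left subtree has 1 node {34}, right has 0 { }.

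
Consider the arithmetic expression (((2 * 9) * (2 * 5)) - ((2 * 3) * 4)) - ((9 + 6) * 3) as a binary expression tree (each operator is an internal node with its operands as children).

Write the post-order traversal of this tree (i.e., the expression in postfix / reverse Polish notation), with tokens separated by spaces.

2 9 * 2 5 * * 2 3 * 4 * - 9 6 + 3 * -

Post-order on an expression tree gives postfix notation: for each operator, emit left operand, right operand, then the operator.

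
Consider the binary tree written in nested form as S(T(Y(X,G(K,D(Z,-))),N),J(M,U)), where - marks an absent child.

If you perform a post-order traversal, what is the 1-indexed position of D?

4

Post-order visits the left subtree, then the right subtree, then the node.
At S: go left to T.
  At T: go left to Y.
    At Y: go left to X.
      X is a leaf — visit X.
    At Y: go right to G.
      At G: go left to K.
        K is a leaf — visit K.
      At G: go right to D.
        At D: go left to Z.
          Z is a leaf — visit Z.
        At D: no right child.
        Visit D.
      Visit G.
    Visit Y.
  At T: go right to N.
    N is a leaf — visit N.
  Visit T.
At S: go right to J.
  At J: go left to M.
    M is a leaf — visit M.
  At J: go right to U.
    U is a leaf — visit U.
  Visit J.
Visit S.
Full post-order sequence: X, K, Z, D, G, Y, N, T, M, U, J, S.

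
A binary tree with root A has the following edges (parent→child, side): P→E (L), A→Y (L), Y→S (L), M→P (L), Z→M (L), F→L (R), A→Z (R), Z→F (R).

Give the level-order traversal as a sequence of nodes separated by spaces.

Level-order visits nodes level by level from the root, left to right within each level.
Level 0: A
Level 1: Y, Z
Level 2: S, M, F
Level 3: P, L
Level 4: E

A Y Z S M F P L E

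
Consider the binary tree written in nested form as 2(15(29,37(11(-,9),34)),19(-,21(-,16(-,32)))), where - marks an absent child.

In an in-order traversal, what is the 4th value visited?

In-order visits the left subtree, then the node, then the right subtree.
At 2: go left to 15.
  At 15: go left to 29.
    29 is a leaf — visit 29.
  Visit 15.
  At 15: go right to 37.
    At 37: go left to 11.
      At 11: no left child.
      Visit 11.
      At 11: go right to 9.
        9 is a leaf — visit 9.
    Visit 37.
    At 37: go right to 34.
      34 is a leaf — visit 34.
Visit 2.
At 2: go right to 19.
  At 19: no left child.
  Visit 19.
  At 19: go right to 21.
    At 21: no left child.
    Visit 21.
    At 21: go right to 16.
      At 16: no left child.
      Visit 16.
      At 16: go right to 32.
        32 is a leaf — visit 32.
Full in-order sequence: 29, 15, 11, 9, 37, 34, 2, 19, 21, 16, 32.

9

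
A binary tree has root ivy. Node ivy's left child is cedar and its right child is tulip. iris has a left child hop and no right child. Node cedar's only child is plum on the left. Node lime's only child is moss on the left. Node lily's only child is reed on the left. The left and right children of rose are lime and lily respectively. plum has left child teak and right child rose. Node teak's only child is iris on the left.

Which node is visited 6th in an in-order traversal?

In-order visits the left subtree, then the node, then the right subtree.
At ivy: go left to cedar.
  At cedar: go left to plum.
    At plum: go left to teak.
      At teak: go left to iris.
        At iris: go left to hop.
          hop is a leaf — visit hop.
        Visit iris.
        At iris: no right child.
      Visit teak.
      At teak: no right child.
    Visit plum.
    At plum: go right to rose.
      At rose: go left to lime.
        At lime: go left to moss.
          moss is a leaf — visit moss.
        Visit lime.
        At lime: no right child.
      Visit rose.
      At rose: go right to lily.
        At lily: go left to reed.
          reed is a leaf — visit reed.
        Visit lily.
        At lily: no right child.
  Visit cedar.
  At cedar: no right child.
Visit ivy.
At ivy: go right to tulip.
  tulip is a leaf — visit tulip.
Full in-order sequence: hop, iris, teak, plum, moss, lime, rose, reed, lily, cedar, ivy, tulip.

lime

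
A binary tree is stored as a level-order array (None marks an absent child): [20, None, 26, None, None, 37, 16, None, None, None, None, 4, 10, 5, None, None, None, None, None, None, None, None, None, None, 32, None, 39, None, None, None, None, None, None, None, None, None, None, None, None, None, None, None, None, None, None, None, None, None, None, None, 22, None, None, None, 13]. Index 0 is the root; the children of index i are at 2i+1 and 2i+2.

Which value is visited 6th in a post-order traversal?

Post-order visits the left subtree, then the right subtree, then the node.
At 20: no left child.
At 20: go right to 26.
  At 26: go left to 37.
    At 37: go left to 4.
      At 4: no left child.
      At 4: go right to 32.
        At 32: no left child.
        At 32: go right to 22.
          22 is a leaf — visit 22.
        Visit 32.
      Visit 4.
    At 37: go right to 10.
      At 10: no left child.
      At 10: go right to 39.
        At 39: no left child.
        At 39: go right to 13.
          13 is a leaf — visit 13.
        Visit 39.
      Visit 10.
    Visit 37.
  At 26: go right to 16.
    At 16: go left to 5.
      5 is a leaf — visit 5.
    At 16: no right child.
    Visit 16.
  Visit 26.
Visit 20.
Full post-order sequence: 22, 32, 4, 13, 39, 10, 37, 5, 16, 26, 20.

10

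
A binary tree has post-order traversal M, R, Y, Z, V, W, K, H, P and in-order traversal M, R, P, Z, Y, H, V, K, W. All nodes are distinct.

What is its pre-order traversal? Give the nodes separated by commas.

P, R, M, H, Z, Y, K, V, W

The last element of post-order is the root; it splits in-order into left and right subtrees.
Root P: left subtree has 2 nodes {M, R}, right has 6 {Z, Y, H, V, K, W}.
  Root R: left subtree has 1 node {M}, right has 0 { }.
  Root H: left subtree has 2 nodes {Z, Y}, right has 3 {V, K, W}.
    Root Z: left subtree has 0 nodes { }, right has 1 {Y}.
    Root K: left subtree has 1 node {V}, right has 1 {W}.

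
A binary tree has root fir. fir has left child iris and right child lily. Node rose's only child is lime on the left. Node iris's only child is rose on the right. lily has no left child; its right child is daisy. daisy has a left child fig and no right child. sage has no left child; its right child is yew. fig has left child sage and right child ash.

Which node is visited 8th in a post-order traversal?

Post-order visits the left subtree, then the right subtree, then the node.
At fir: go left to iris.
  At iris: no left child.
  At iris: go right to rose.
    At rose: go left to lime.
      lime is a leaf — visit lime.
    At rose: no right child.
    Visit rose.
  Visit iris.
At fir: go right to lily.
  At lily: no left child.
  At lily: go right to daisy.
    At daisy: go left to fig.
      At fig: go left to sage.
        At sage: no left child.
        At sage: go right to yew.
          yew is a leaf — visit yew.
        Visit sage.
      At fig: go right to ash.
        ash is a leaf — visit ash.
      Visit fig.
    At daisy: no right child.
    Visit daisy.
  Visit lily.
Visit fir.
Full post-order sequence: lime, rose, iris, yew, sage, ash, fig, daisy, lily, fir.

daisy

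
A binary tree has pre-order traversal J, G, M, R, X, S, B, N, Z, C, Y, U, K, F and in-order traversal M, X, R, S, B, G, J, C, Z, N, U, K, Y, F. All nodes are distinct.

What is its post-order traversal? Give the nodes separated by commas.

The first element of pre-order is the root; it splits in-order into left and right subtrees.
Root J: left subtree has 6 nodes {M, X, R, S, B, G}, right has 7 {C, Z, N, U, K, Y, F}.
  Root G: left subtree has 5 nodes {M, X, R, S, B}, right has 0 { }.
    Root M: left subtree has 0 nodes { }, right has 4 {X, R, S, B}.
      Root R: left subtree has 1 node {X}, right has 2 {S, B}.
        Root S: left subtree has 0 nodes { }, right has 1 {B}.
  Root N: left subtree has 2 nodes {C, Z}, right has 4 {U, K, Y, F}.
    Root Z: left subtree has 1 node {C}, right has 0 { }.
    Root Y: left subtree has 2 nodes {U, K}, right has 1 {F}.
      Root U: left subtree has 0 nodes { }, right has 1 {K}.

X, B, S, R, M, G, C, Z, K, U, F, Y, N, J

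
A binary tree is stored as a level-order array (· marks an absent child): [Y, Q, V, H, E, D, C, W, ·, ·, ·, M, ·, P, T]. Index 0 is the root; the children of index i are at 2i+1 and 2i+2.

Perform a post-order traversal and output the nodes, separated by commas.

W, H, E, Q, M, D, P, T, C, V, Y

Post-order visits the left subtree, then the right subtree, then the node.
At Y: go left to Q.
  At Q: go left to H.
    At H: go left to W.
      W is a leaf — visit W.
    At H: no right child.
    Visit H.
  At Q: go right to E.
    E is a leaf — visit E.
  Visit Q.
At Y: go right to V.
  At V: go left to D.
    At D: go left to M.
      M is a leaf — visit M.
    At D: no right child.
    Visit D.
  At V: go right to C.
    At C: go left to P.
      P is a leaf — visit P.
    At C: go right to T.
      T is a leaf — visit T.
    Visit C.
  Visit V.
Visit Y.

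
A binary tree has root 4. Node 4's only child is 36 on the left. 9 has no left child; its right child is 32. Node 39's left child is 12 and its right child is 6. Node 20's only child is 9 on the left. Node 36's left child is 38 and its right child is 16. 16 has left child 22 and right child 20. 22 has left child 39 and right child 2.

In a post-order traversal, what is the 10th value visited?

16

Post-order visits the left subtree, then the right subtree, then the node.
At 4: go left to 36.
  At 36: go left to 38.
    38 is a leaf — visit 38.
  At 36: go right to 16.
    At 16: go left to 22.
      At 22: go left to 39.
        At 39: go left to 12.
          12 is a leaf — visit 12.
        At 39: go right to 6.
          6 is a leaf — visit 6.
        Visit 39.
      At 22: go right to 2.
        2 is a leaf — visit 2.
      Visit 22.
    At 16: go right to 20.
      At 20: go left to 9.
        At 9: no left child.
        At 9: go right to 32.
          32 is a leaf — visit 32.
        Visit 9.
      At 20: no right child.
      Visit 20.
    Visit 16.
  Visit 36.
At 4: no right child.
Visit 4.
Full post-order sequence: 38, 12, 6, 39, 2, 22, 32, 9, 20, 16, 36, 4.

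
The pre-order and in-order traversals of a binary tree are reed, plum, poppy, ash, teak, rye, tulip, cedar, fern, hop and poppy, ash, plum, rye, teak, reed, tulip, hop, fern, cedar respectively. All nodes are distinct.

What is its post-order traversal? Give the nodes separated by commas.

ash, poppy, rye, teak, plum, hop, fern, cedar, tulip, reed

The first element of pre-order is the root; it splits in-order into left and right subtrees.
Root reed: left subtree has 5 nodes {poppy, ash, plum, rye, teak}, right has 4 {tulip, hop, fern, cedar}.
  Root plum: left subtree has 2 nodes {poppy, ash}, right has 2 {rye, teak}.
    Root poppy: left subtree has 0 nodes { }, right has 1 {ash}.
    Root teak: left subtree has 1 node {rye}, right has 0 { }.
  Root tulip: left subtree has 0 nodes { }, right has 3 {hop, fern, cedar}.
    Root cedar: left subtree has 2 nodes {hop, fern}, right has 0 { }.
      Root fern: left subtree has 1 node {hop}, right has 0 { }.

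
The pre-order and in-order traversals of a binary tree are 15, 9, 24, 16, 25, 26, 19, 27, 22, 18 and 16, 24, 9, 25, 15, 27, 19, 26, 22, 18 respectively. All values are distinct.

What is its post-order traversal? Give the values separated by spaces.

The first element of pre-order is the root; it splits in-order into left and right subtrees.
Root 15: left subtree has 4 nodes {16, 24, 9, 25}, right has 5 {27, 19, 26, 22, 18}.
  Root 9: left subtree has 2 nodes {16, 24}, right has 1 {25}.
    Root 24: left subtree has 1 node {16}, right has 0 { }.
  Root 26: left subtree has 2 nodes {27, 19}, right has 2 {22, 18}.
    Root 19: left subtree has 1 node {27}, right has 0 { }.
    Root 22: left subtree has 0 nodes { }, right has 1 {18}.

16 24 25 9 27 19 18 22 26 15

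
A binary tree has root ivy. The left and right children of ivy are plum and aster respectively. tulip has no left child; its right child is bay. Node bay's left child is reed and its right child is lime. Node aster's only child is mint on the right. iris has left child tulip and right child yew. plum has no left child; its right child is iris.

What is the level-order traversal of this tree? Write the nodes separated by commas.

Level-order visits nodes level by level from the root, left to right within each level.
Level 0: ivy
Level 1: plum, aster
Level 2: iris, mint
Level 3: tulip, yew
Level 4: bay
Level 5: reed, lime

ivy, plum, aster, iris, mint, tulip, yew, bay, reed, lime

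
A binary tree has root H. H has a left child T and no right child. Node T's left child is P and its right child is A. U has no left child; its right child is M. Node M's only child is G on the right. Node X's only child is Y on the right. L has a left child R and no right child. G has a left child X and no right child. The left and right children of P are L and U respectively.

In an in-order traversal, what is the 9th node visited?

In-order visits the left subtree, then the node, then the right subtree.
At H: go left to T.
  At T: go left to P.
    At P: go left to L.
      At L: go left to R.
        R is a leaf — visit R.
      Visit L.
      At L: no right child.
    Visit P.
    At P: go right to U.
      At U: no left child.
      Visit U.
      At U: go right to M.
        At M: no left child.
        Visit M.
        At M: go right to G.
          At G: go left to X.
            At X: no left child.
            Visit X.
            At X: go right to Y.
              Y is a leaf — visit Y.
          Visit G.
          At G: no right child.
  Visit T.
  At T: go right to A.
    A is a leaf — visit A.
Visit H.
At H: no right child.
Full in-order sequence: R, L, P, U, M, X, Y, G, T, A, H.

T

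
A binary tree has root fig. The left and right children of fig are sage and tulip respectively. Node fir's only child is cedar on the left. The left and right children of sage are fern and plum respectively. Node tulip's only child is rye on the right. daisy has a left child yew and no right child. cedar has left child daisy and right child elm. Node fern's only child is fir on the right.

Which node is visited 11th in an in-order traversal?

rye

In-order visits the left subtree, then the node, then the right subtree.
At fig: go left to sage.
  At sage: go left to fern.
    At fern: no left child.
    Visit fern.
    At fern: go right to fir.
      At fir: go left to cedar.
        At cedar: go left to daisy.
          At daisy: go left to yew.
            yew is a leaf — visit yew.
          Visit daisy.
          At daisy: no right child.
        Visit cedar.
        At cedar: go right to elm.
          elm is a leaf — visit elm.
      Visit fir.
      At fir: no right child.
  Visit sage.
  At sage: go right to plum.
    plum is a leaf — visit plum.
Visit fig.
At fig: go right to tulip.
  At tulip: no left child.
  Visit tulip.
  At tulip: go right to rye.
    rye is a leaf — visit rye.
Full in-order sequence: fern, yew, daisy, cedar, elm, fir, sage, plum, fig, tulip, rye.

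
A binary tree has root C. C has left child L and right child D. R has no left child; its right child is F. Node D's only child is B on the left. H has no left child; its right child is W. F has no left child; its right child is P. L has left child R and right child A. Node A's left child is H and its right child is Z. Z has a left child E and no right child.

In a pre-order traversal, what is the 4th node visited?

F

Pre-order visits the node, then its left subtree, then its right subtree.
Visit C.
At C: go left to L.
  Visit L.
  At L: go left to R.
    Visit R.
    At R: no left child.
    At R: go right to F.
      Visit F.
      At F: no left child.
      At F: go right to P.
        P is a leaf — visit P.
  At L: go right to A.
    Visit A.
    At A: go left to H.
      Visit H.
      At H: no left child.
      At H: go right to W.
        W is a leaf — visit W.
    At A: go right to Z.
      Visit Z.
      At Z: go left to E.
        E is a leaf — visit E.
      At Z: no right child.
At C: go right to D.
  Visit D.
  At D: go left to B.
    B is a leaf — visit B.
  At D: no right child.
Full pre-order sequence: C, L, R, F, P, A, H, W, Z, E, D, B.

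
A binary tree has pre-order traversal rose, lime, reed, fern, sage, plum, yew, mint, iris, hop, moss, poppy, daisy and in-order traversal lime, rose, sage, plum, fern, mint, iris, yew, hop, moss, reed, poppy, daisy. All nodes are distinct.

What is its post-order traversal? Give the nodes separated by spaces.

The first element of pre-order is the root; it splits in-order into left and right subtrees.
Root rose: left subtree has 1 node {lime}, right has 11 {sage, plum, fern, mint, iris, yew, hop, moss, reed, poppy, daisy}.
  Root reed: left subtree has 8 nodes {sage, plum, fern, mint, iris, yew, hop, moss}, right has 2 {poppy, daisy}.
    Root fern: left subtree has 2 nodes {sage, plum}, right has 5 {mint, iris, yew, hop, moss}.
      Root sage: left subtree has 0 nodes { }, right has 1 {plum}.
      Root yew: left subtree has 2 nodes {mint, iris}, right has 2 {hop, moss}.
        Root mint: left subtree has 0 nodes { }, right has 1 {iris}.
        Root hop: left subtree has 0 nodes { }, right has 1 {moss}.
    Root poppy: left subtree has 0 nodes { }, right has 1 {daisy}.

lime plum sage iris mint moss hop yew fern daisy poppy reed rose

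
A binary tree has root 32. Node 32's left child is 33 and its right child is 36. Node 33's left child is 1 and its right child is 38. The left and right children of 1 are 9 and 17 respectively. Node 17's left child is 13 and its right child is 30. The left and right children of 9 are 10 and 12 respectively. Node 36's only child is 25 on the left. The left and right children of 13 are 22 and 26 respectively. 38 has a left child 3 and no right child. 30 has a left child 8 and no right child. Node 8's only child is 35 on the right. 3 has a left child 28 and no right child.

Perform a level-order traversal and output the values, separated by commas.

32, 33, 36, 1, 38, 25, 9, 17, 3, 10, 12, 13, 30, 28, 22, 26, 8, 35

Level-order visits nodes level by level from the root, left to right within each level.
Level 0: 32
Level 1: 33, 36
Level 2: 1, 38, 25
Level 3: 9, 17, 3
Level 4: 10, 12, 13, 30, 28
Level 5: 22, 26, 8
Level 6: 35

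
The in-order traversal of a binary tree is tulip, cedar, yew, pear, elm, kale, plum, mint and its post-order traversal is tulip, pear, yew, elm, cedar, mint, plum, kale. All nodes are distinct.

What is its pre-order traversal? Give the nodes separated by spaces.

The last element of post-order is the root; it splits in-order into left and right subtrees.
Root kale: left subtree has 5 nodes {tulip, cedar, yew, pear, elm}, right has 2 {plum, mint}.
  Root cedar: left subtree has 1 node {tulip}, right has 3 {yew, pear, elm}.
    Root elm: left subtree has 2 nodes {yew, pear}, right has 0 { }.
      Root yew: left subtree has 0 nodes { }, right has 1 {pear}.
  Root plum: left subtree has 0 nodes { }, right has 1 {mint}.

kale cedar tulip elm yew pear plum mint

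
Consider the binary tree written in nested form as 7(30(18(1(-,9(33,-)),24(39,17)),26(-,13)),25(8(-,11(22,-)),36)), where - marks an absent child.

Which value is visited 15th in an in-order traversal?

In-order visits the left subtree, then the node, then the right subtree.
At 7: go left to 30.
  At 30: go left to 18.
    At 18: go left to 1.
      At 1: no left child.
      Visit 1.
      At 1: go right to 9.
        At 9: go left to 33.
          33 is a leaf — visit 33.
        Visit 9.
        At 9: no right child.
    Visit 18.
    At 18: go right to 24.
      At 24: go left to 39.
        39 is a leaf — visit 39.
      Visit 24.
      At 24: go right to 17.
        17 is a leaf — visit 17.
  Visit 30.
  At 30: go right to 26.
    At 26: no left child.
    Visit 26.
    At 26: go right to 13.
      13 is a leaf — visit 13.
Visit 7.
At 7: go right to 25.
  At 25: go left to 8.
    At 8: no left child.
    Visit 8.
    At 8: go right to 11.
      At 11: go left to 22.
        22 is a leaf — visit 22.
      Visit 11.
      At 11: no right child.
  Visit 25.
  At 25: go right to 36.
    36 is a leaf — visit 36.
Full in-order sequence: 1, 33, 9, 18, 39, 24, 17, 30, 26, 13, 7, 8, 22, 11, 25, 36.

25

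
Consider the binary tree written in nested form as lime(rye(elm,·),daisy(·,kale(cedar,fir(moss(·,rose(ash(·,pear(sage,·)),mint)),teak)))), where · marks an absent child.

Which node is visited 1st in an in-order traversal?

elm

In-order visits the left subtree, then the node, then the right subtree.
At lime: go left to rye.
  At rye: go left to elm.
    elm is a leaf — visit elm.
  Visit rye.
  At rye: no right child.
Visit lime.
At lime: go right to daisy.
  At daisy: no left child.
  Visit daisy.
  At daisy: go right to kale.
    At kale: go left to cedar.
      cedar is a leaf — visit cedar.
    Visit kale.
    At kale: go right to fir.
      At fir: go left to moss.
        At moss: no left child.
        Visit moss.
        At moss: go right to rose.
          At rose: go left to ash.
            At ash: no left child.
            Visit ash.
            At ash: go right to pear.
              At pear: go left to sage.
                sage is a leaf — visit sage.
              Visit pear.
              At pear: no right child.
          Visit rose.
          At rose: go right to mint.
            mint is a leaf — visit mint.
      Visit fir.
      At fir: go right to teak.
        teak is a leaf — visit teak.
Full in-order sequence: elm, rye, lime, daisy, cedar, kale, moss, ash, sage, pear, rose, mint, fir, teak.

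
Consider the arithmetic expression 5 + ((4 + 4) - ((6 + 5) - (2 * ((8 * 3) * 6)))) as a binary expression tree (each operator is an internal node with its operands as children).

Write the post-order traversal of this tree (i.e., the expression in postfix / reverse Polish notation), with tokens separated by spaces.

5 4 4 + 6 5 + 2 8 3 * 6 * * - - +

Post-order on an expression tree gives postfix notation: for each operator, emit left operand, right operand, then the operator.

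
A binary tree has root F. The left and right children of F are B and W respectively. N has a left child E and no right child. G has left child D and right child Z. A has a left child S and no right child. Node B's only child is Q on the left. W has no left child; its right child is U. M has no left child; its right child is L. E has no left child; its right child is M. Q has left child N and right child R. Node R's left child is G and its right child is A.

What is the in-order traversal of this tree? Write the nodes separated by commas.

E, M, L, N, Q, D, G, Z, R, S, A, B, F, W, U

In-order visits the left subtree, then the node, then the right subtree.
At F: go left to B.
  At B: go left to Q.
    At Q: go left to N.
      At N: go left to E.
        At E: no left child.
        Visit E.
        At E: go right to M.
          At M: no left child.
          Visit M.
          At M: go right to L.
            L is a leaf — visit L.
      Visit N.
      At N: no right child.
    Visit Q.
    At Q: go right to R.
      At R: go left to G.
        At G: go left to D.
          D is a leaf — visit D.
        Visit G.
        At G: go right to Z.
          Z is a leaf — visit Z.
      Visit R.
      At R: go right to A.
        At A: go left to S.
          S is a leaf — visit S.
        Visit A.
        At A: no right child.
  Visit B.
  At B: no right child.
Visit F.
At F: go right to W.
  At W: no left child.
  Visit W.
  At W: go right to U.
    U is a leaf — visit U.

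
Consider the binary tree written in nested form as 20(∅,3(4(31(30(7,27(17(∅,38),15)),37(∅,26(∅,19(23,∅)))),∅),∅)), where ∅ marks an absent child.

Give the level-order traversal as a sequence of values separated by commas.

Level-order visits nodes level by level from the root, left to right within each level.
Level 0: 20
Level 1: 3
Level 2: 4
Level 3: 31
Level 4: 30, 37
Level 5: 7, 27, 26
Level 6: 17, 15, 19
Level 7: 38, 23

20, 3, 4, 31, 30, 37, 7, 27, 26, 17, 15, 19, 38, 23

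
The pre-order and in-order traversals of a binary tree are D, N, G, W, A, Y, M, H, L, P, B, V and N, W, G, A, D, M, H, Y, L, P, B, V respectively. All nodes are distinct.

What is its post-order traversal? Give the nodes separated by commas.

The first element of pre-order is the root; it splits in-order into left and right subtrees.
Root D: left subtree has 4 nodes {N, W, G, A}, right has 7 {M, H, Y, L, P, B, V}.
  Root N: left subtree has 0 nodes { }, right has 3 {W, G, A}.
    Root G: left subtree has 1 node {W}, right has 1 {A}.
  Root Y: left subtree has 2 nodes {M, H}, right has 4 {L, P, B, V}.
    Root M: left subtree has 0 nodes { }, right has 1 {H}.
    Root L: left subtree has 0 nodes { }, right has 3 {P, B, V}.
      Root P: left subtree has 0 nodes { }, right has 2 {B, V}.
        Root B: left subtree has 0 nodes { }, right has 1 {V}.

W, A, G, N, H, M, V, B, P, L, Y, D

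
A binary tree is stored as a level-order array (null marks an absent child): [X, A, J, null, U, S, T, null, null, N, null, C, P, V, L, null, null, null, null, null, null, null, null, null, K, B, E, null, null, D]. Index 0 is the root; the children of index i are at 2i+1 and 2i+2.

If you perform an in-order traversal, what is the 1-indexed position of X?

In-order visits the left subtree, then the node, then the right subtree.
At X: go left to A.
  At A: no left child.
  Visit A.
  At A: go right to U.
    At U: go left to N.
      N is a leaf — visit N.
    Visit U.
    At U: no right child.
Visit X.
At X: go right to J.
  At J: go left to S.
    At S: go left to C.
      At C: no left child.
      Visit C.
      At C: go right to K.
        K is a leaf — visit K.
    Visit S.
    At S: go right to P.
      At P: go left to B.
        B is a leaf — visit B.
      Visit P.
      At P: go right to E.
        E is a leaf — visit E.
  Visit J.
  At J: go right to T.
    At T: go left to V.
      V is a leaf — visit V.
    Visit T.
    At T: go right to L.
      At L: go left to D.
        D is a leaf — visit D.
      Visit L.
      At L: no right child.
Full in-order sequence: A, N, U, X, C, K, S, B, P, E, J, V, T, D, L.

4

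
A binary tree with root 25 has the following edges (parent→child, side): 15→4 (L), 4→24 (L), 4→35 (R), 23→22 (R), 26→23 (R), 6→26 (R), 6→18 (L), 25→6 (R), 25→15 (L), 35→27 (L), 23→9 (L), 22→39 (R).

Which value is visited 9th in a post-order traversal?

22

Post-order visits the left subtree, then the right subtree, then the node.
At 25: go left to 15.
  At 15: go left to 4.
    At 4: go left to 24.
      24 is a leaf — visit 24.
    At 4: go right to 35.
      At 35: go left to 27.
        27 is a leaf — visit 27.
      At 35: no right child.
      Visit 35.
    Visit 4.
  At 15: no right child.
  Visit 15.
At 25: go right to 6.
  At 6: go left to 18.
    18 is a leaf — visit 18.
  At 6: go right to 26.
    At 26: no left child.
    At 26: go right to 23.
      At 23: go left to 9.
        9 is a leaf — visit 9.
      At 23: go right to 22.
        At 22: no left child.
        At 22: go right to 39.
          39 is a leaf — visit 39.
        Visit 22.
      Visit 23.
    Visit 26.
  Visit 6.
Visit 25.
Full post-order sequence: 24, 27, 35, 4, 15, 18, 9, 39, 22, 23, 26, 6, 25.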